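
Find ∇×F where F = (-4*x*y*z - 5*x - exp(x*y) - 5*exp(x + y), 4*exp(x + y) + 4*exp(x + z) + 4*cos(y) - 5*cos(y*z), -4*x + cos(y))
(-5*y*sin(y*z) - 4*exp(x + z) - sin(y), -4*x*y + 4, 4*x*z + x*exp(x*y) + 9*exp(x + y) + 4*exp(x + z))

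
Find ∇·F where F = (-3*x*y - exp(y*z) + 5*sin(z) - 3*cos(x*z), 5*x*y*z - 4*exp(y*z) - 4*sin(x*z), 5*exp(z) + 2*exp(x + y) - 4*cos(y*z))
5*x*z + 4*y*sin(y*z) - 3*y - 4*z*exp(y*z) + 3*z*sin(x*z) + 5*exp(z)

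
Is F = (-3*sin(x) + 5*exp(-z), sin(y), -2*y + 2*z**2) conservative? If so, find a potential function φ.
No, ∇×F = (-2, -5*exp(-z), 0) ≠ 0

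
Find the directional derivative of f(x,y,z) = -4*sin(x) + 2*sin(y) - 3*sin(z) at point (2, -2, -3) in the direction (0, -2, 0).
-2*cos(2)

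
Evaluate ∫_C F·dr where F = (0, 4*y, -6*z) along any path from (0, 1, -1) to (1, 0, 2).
-11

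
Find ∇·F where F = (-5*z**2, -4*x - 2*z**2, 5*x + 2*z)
2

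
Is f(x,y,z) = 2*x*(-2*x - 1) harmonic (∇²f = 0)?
No, ∇²f = -8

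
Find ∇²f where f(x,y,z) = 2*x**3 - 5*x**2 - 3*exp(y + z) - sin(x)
12*x - 6*exp(y + z) + sin(x) - 10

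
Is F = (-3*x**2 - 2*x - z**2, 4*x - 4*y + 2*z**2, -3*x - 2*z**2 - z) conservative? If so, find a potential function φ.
No, ∇×F = (-4*z, 3 - 2*z, 4) ≠ 0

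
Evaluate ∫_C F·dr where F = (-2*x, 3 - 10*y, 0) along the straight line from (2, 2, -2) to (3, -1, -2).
1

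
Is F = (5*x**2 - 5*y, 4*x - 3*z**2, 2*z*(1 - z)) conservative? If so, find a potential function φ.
No, ∇×F = (6*z, 0, 9) ≠ 0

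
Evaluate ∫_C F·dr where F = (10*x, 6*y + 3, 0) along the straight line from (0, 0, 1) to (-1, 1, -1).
11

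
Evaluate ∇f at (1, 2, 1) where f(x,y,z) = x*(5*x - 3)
(7, 0, 0)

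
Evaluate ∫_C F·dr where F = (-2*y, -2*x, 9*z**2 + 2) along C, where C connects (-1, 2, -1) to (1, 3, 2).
23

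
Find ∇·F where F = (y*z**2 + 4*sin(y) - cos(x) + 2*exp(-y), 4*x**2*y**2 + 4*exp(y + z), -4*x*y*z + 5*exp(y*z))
8*x**2*y - 4*x*y + 5*y*exp(y*z) + 4*exp(y + z) + sin(x)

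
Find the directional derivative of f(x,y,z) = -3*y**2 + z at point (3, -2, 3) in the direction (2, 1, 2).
14/3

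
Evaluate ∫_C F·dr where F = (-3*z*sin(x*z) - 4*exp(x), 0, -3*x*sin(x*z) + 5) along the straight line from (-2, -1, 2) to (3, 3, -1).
-4*exp(3) - 15 + 3*cos(3) + 4*exp(-2) - 3*cos(4)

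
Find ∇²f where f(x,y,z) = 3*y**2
6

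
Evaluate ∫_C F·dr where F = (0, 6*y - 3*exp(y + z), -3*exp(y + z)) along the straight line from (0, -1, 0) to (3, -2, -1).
-3*exp(-3) + 3*exp(-1) + 9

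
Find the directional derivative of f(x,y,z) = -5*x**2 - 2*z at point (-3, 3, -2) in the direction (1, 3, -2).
17*sqrt(14)/7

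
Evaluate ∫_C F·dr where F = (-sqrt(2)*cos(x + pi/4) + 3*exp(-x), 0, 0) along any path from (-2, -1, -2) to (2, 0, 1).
-2*sin(2) + 6*sinh(2)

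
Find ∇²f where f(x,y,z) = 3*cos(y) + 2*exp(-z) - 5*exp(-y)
-3*cos(y) + 2*exp(-z) - 5*exp(-y)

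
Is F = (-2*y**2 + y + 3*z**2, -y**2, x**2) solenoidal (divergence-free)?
No, ∇·F = -2*y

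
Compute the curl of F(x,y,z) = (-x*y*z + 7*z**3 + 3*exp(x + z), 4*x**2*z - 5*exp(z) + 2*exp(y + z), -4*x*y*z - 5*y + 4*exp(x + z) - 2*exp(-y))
(-4*x**2 - 4*x*z + 5*exp(z) - 2*exp(y + z) - 5 + 2*exp(-y), -x*y + 4*y*z + 21*z**2 - exp(x + z), 9*x*z)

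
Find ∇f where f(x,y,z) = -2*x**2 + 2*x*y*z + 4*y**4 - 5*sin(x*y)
(-4*x + 2*y*z - 5*y*cos(x*y), 2*x*z - 5*x*cos(x*y) + 16*y**3, 2*x*y)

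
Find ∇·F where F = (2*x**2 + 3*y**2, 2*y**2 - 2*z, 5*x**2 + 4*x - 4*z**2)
4*x + 4*y - 8*z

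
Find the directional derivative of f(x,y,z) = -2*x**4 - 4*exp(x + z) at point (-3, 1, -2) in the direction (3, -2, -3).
324*sqrt(22)/11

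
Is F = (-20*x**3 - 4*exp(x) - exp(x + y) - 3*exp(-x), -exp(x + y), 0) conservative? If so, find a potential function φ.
Yes, F is conservative. φ = -5*x**4 - 4*exp(x) - exp(x + y) + 3*exp(-x)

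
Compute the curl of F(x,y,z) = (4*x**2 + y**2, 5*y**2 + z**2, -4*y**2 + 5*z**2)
(-8*y - 2*z, 0, -2*y)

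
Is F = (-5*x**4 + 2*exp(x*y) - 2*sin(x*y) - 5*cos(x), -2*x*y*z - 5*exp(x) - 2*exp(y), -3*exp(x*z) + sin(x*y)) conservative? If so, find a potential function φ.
No, ∇×F = (x*(2*y + cos(x*y)), -y*cos(x*y) + 3*z*exp(x*z), -2*x*exp(x*y) + 2*x*cos(x*y) - 2*y*z - 5*exp(x)) ≠ 0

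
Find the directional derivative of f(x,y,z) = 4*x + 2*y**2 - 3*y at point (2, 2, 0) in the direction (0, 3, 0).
5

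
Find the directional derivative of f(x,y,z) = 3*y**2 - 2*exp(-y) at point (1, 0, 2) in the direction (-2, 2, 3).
4*sqrt(17)/17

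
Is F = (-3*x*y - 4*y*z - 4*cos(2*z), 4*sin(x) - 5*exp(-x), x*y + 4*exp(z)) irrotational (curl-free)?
No, ∇×F = (x, -5*y + 8*sin(2*z), 3*x + 4*z + 4*cos(x) + 5*exp(-x))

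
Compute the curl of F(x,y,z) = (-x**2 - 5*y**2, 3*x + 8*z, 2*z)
(-8, 0, 10*y + 3)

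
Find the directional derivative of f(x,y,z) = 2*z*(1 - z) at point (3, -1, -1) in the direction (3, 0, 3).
3*sqrt(2)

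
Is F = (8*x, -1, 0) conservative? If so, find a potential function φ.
Yes, F is conservative. φ = 4*x**2 - y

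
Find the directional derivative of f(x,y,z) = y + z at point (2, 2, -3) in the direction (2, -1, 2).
1/3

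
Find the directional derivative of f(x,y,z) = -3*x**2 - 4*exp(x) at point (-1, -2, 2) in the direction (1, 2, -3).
sqrt(14)*(-2 + 3*E)*exp(-1)/7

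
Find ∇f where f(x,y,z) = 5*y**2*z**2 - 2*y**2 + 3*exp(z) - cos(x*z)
(z*sin(x*z), 2*y*(5*z**2 - 2), x*sin(x*z) + 10*y**2*z + 3*exp(z))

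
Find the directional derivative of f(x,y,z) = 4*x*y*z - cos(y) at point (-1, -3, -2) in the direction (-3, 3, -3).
-sqrt(3)*(sin(3) + 28)/3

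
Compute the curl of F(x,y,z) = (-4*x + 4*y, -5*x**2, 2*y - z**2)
(2, 0, -10*x - 4)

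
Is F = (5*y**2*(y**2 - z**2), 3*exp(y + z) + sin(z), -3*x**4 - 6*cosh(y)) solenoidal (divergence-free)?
No, ∇·F = 3*exp(y + z)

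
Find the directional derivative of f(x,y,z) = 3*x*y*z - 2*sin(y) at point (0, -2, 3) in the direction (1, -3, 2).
3*sqrt(14)*(-3 + cos(2))/7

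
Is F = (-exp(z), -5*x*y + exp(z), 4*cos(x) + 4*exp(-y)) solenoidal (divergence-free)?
No, ∇·F = -5*x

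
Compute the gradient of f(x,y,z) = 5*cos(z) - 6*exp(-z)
(0, 0, -5*sin(z) + 6*exp(-z))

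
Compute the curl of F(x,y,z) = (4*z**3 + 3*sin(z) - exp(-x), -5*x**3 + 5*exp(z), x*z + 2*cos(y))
(-5*exp(z) - 2*sin(y), 12*z**2 - z + 3*cos(z), -15*x**2)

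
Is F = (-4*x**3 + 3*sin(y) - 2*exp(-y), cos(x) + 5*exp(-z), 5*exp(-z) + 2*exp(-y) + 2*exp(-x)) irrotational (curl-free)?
No, ∇×F = (5*exp(-z) - 2*exp(-y), 2*exp(-x), -sin(x) - 3*cos(y) - 2*exp(-y))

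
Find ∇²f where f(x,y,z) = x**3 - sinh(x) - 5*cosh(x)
6*x - sinh(x) - 5*cosh(x)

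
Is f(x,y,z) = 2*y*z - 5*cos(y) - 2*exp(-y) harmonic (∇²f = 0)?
No, ∇²f = 5*cos(y) - 2*exp(-y)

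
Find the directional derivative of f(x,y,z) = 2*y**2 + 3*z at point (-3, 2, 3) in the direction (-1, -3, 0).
-12*sqrt(10)/5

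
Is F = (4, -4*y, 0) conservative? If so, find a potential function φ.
Yes, F is conservative. φ = 4*x - 2*y**2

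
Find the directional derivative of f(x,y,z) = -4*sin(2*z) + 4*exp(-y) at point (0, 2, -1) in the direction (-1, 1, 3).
-4*sqrt(11)*(6*exp(2)*cos(2) + 1)*exp(-2)/11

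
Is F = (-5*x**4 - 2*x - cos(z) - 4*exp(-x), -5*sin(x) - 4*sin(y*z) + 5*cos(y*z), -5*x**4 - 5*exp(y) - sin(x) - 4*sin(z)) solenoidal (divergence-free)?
No, ∇·F = -20*x**3 - 5*z*sin(y*z) - 4*z*cos(y*z) - 4*cos(z) - 2 + 4*exp(-x)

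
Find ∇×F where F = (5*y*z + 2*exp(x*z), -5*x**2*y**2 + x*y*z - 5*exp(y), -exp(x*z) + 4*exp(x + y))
(-x*y + 4*exp(x + y), 2*x*exp(x*z) + 5*y + z*exp(x*z) - 4*exp(x + y), -10*x*y**2 + y*z - 5*z)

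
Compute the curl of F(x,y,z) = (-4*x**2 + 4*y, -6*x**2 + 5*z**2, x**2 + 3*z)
(-10*z, -2*x, -12*x - 4)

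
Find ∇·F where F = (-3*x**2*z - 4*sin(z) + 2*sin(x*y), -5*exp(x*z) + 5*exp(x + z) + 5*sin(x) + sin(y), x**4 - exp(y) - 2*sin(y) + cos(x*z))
-6*x*z - x*sin(x*z) + 2*y*cos(x*y) + cos(y)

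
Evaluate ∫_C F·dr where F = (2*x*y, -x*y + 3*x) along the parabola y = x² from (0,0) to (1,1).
21/10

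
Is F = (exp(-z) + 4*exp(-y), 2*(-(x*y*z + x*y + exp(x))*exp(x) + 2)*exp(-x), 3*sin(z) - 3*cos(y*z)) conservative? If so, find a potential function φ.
No, ∇×F = (2*x*y + 3*z*sin(y*z), -exp(-z), -2*y*z - 2*y - 2*exp(x) + 4*exp(-y) - 4*exp(-x)) ≠ 0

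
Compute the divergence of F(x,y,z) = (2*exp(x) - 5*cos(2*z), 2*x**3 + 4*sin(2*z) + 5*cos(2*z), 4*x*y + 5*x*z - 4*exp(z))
5*x + 2*exp(x) - 4*exp(z)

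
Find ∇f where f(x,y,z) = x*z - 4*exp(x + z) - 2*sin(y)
(z - 4*exp(x + z), -2*cos(y), x - 4*exp(x + z))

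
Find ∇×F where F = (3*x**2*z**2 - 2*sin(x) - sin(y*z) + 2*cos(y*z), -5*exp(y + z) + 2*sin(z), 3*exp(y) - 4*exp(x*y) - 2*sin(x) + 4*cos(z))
(-4*x*exp(x*y) + 3*exp(y) + 5*exp(y + z) - 2*cos(z), 6*x**2*z + 4*y*exp(x*y) - 2*y*sin(y*z) - y*cos(y*z) + 2*cos(x), z*(2*sin(y*z) + cos(y*z)))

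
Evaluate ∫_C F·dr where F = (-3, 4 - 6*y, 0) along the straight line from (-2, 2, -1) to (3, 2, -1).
-15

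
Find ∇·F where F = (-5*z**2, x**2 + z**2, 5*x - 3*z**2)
-6*z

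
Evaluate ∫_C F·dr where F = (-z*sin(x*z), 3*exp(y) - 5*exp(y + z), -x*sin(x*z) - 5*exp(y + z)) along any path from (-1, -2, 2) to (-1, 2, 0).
-5*cosh(2) - cos(2) + sinh(2) + 6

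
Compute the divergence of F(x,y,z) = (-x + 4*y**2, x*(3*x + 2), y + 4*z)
3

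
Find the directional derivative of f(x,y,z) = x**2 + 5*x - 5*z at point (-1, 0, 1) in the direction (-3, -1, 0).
-9*sqrt(10)/10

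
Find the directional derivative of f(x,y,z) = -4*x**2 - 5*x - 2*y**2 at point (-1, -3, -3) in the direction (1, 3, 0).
39*sqrt(10)/10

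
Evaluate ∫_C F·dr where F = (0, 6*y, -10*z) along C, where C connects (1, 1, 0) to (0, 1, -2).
-20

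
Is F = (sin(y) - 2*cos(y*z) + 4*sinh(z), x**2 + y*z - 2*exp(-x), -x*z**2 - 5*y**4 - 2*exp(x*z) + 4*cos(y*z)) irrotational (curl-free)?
No, ∇×F = (-20*y**3 - y - 4*z*sin(y*z), 2*y*sin(y*z) + z**2 + 2*z*exp(x*z) + 4*cosh(z), 2*x - 2*z*sin(y*z) - cos(y) + 2*exp(-x))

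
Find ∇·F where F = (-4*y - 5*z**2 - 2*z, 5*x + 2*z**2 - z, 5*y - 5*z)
-5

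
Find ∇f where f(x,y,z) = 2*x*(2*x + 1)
(8*x + 2, 0, 0)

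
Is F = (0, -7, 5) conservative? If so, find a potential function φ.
Yes, F is conservative. φ = -7*y + 5*z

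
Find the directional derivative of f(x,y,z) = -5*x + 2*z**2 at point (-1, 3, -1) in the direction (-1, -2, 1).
sqrt(6)/6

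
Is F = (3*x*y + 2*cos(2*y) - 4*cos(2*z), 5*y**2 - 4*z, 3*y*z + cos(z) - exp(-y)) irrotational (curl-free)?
No, ∇×F = (3*z + 4 + exp(-y), 8*sin(2*z), -3*x + 4*sin(2*y))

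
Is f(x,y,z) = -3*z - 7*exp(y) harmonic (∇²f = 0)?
No, ∇²f = -7*exp(y)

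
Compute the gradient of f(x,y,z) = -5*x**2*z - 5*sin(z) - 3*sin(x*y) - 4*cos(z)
(-10*x*z - 3*y*cos(x*y), -3*x*cos(x*y), -5*x**2 + 4*sin(z) - 5*cos(z))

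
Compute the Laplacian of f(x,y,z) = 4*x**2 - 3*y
8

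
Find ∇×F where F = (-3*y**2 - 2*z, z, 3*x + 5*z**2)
(-1, -5, 6*y)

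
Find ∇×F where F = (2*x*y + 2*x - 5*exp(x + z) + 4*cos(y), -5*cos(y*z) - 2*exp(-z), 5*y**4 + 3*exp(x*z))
(20*y**3 - 5*y*sin(y*z) - 2*exp(-z), -3*z*exp(x*z) - 5*exp(x + z), -2*x + 4*sin(y))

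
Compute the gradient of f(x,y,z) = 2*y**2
(0, 4*y, 0)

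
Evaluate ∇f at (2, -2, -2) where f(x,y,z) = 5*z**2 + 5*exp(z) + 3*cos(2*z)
(0, 0, -20 + 6*sin(4) + 5*exp(-2))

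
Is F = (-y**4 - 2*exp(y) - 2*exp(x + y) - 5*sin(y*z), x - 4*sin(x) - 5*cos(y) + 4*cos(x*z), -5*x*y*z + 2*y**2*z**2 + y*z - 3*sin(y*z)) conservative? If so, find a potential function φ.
No, ∇×F = (-5*x*z + 4*x*sin(x*z) + 4*y*z**2 - 3*z*cos(y*z) + z, 5*y*(z - cos(y*z)), 4*y**3 - 4*z*sin(x*z) + 5*z*cos(y*z) + 2*exp(y) + 2*exp(x + y) - 4*cos(x) + 1) ≠ 0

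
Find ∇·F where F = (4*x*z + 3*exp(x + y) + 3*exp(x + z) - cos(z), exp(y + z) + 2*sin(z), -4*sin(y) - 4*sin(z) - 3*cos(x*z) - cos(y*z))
3*x*sin(x*z) + y*sin(y*z) + 4*z + 3*exp(x + y) + 3*exp(x + z) + exp(y + z) - 4*cos(z)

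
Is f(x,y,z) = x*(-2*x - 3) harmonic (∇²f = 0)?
No, ∇²f = -4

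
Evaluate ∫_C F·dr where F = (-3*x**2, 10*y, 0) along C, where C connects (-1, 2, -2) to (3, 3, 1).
-3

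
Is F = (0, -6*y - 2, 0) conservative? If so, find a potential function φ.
Yes, F is conservative. φ = y*(-3*y - 2)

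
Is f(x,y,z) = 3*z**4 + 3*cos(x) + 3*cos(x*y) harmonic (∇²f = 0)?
No, ∇²f = -3*x**2*cos(x*y) - 3*y**2*cos(x*y) + 36*z**2 - 3*cos(x)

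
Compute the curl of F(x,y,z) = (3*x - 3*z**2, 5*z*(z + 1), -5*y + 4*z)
(-10*z - 10, -6*z, 0)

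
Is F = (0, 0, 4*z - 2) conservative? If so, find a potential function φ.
Yes, F is conservative. φ = 2*z*(z - 1)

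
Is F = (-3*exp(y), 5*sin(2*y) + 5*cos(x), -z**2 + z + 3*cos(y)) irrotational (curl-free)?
No, ∇×F = (-3*sin(y), 0, 3*exp(y) - 5*sin(x))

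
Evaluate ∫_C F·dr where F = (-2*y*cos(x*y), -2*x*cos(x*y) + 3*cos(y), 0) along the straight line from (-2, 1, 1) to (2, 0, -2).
-3*sin(1) - 2*sin(2)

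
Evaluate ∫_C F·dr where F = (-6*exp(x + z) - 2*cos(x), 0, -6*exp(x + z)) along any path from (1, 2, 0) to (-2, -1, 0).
-6*exp(-2) + 2*sin(1) + 2*sin(2) + 6*E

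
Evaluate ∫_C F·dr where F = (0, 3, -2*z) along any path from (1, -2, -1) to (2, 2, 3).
4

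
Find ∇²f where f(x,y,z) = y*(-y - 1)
-2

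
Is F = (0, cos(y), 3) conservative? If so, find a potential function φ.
Yes, F is conservative. φ = 3*z + sin(y)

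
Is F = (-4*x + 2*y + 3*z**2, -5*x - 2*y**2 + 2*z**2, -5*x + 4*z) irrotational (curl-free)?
No, ∇×F = (-4*z, 6*z + 5, -7)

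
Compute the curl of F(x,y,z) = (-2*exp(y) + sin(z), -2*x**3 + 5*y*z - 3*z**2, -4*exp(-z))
(-5*y + 6*z, cos(z), -6*x**2 + 2*exp(y))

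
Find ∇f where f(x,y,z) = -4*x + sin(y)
(-4, cos(y), 0)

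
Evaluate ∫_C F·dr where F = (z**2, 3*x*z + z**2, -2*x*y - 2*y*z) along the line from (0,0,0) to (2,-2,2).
8/3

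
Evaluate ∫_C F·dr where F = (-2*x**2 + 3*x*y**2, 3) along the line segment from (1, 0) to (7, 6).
978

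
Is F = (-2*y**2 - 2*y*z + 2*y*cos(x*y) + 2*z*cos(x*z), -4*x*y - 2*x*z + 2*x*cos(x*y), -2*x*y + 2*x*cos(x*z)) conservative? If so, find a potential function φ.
Yes, F is conservative. φ = -2*x*y**2 - 2*x*y*z + 2*sin(x*y) + 2*sin(x*z)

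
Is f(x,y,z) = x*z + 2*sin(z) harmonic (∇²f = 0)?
No, ∇²f = -2*sin(z)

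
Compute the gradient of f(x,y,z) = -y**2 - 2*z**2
(0, -2*y, -4*z)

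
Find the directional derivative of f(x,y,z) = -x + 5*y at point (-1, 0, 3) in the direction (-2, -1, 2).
-1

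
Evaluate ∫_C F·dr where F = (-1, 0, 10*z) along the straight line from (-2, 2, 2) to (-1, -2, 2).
-1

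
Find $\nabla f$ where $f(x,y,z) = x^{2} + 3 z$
(2*x, 0, 3)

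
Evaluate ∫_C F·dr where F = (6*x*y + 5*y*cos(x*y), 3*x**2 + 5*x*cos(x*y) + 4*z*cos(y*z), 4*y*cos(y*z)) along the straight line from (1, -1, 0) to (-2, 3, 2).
-sin(6) + 5*sin(1) + 39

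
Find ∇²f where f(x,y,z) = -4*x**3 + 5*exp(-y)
-24*x + 5*exp(-y)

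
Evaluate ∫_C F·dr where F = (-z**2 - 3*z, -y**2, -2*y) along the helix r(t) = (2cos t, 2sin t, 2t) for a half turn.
-48 + 12*pi + 8*pi**2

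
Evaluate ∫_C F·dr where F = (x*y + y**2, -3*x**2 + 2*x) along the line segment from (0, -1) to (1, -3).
19/6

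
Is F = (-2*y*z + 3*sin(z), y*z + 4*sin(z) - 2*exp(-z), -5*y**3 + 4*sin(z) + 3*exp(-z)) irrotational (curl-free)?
No, ∇×F = (-15*y**2 - y - 4*cos(z) - 2*exp(-z), -2*y + 3*cos(z), 2*z)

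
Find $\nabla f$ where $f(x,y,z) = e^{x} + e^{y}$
(exp(x), exp(y), 0)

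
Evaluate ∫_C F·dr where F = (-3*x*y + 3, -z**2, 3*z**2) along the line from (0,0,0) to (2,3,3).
12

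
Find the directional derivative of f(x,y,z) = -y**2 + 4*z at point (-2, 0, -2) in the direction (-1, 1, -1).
-4*sqrt(3)/3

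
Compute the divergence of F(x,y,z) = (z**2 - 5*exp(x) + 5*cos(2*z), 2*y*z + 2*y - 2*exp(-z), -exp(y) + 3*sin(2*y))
2*z - 5*exp(x) + 2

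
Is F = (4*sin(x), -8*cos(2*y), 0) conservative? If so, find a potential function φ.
Yes, F is conservative. φ = -4*sin(2*y) - 4*cos(x)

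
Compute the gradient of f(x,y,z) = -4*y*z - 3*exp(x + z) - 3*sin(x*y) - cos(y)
(-3*y*cos(x*y) - 3*exp(x + z), -3*x*cos(x*y) - 4*z + sin(y), -4*y - 3*exp(x + z))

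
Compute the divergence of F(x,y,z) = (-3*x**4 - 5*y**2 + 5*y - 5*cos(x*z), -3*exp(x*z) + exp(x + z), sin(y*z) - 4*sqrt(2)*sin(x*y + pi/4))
-12*x**3 + y*cos(y*z) + 5*z*sin(x*z)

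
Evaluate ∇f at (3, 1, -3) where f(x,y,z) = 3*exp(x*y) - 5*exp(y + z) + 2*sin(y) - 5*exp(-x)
((5 + 3*exp(6))*exp(-3), -5*exp(-2) + 2*cos(1) + 9*exp(3), -5*exp(-2))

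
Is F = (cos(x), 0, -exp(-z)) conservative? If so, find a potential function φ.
Yes, F is conservative. φ = sin(x) + exp(-z)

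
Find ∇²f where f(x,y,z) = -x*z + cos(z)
-cos(z)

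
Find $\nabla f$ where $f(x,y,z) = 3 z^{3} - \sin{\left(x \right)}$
(-cos(x), 0, 9*z**2)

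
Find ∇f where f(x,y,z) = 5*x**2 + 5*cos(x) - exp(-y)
(10*x - 5*sin(x), exp(-y), 0)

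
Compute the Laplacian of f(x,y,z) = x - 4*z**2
-8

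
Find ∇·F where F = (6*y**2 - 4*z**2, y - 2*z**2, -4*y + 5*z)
6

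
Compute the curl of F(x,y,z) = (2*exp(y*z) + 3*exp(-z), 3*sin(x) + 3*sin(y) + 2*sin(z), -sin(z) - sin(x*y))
(-x*cos(x*y) - 2*cos(z), 2*y*exp(y*z) + y*cos(x*y) - 3*exp(-z), -2*z*exp(y*z) + 3*cos(x))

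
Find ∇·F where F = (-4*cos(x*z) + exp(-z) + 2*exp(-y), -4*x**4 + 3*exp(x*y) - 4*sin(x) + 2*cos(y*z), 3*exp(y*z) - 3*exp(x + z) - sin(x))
3*x*exp(x*y) + 3*y*exp(y*z) + 4*z*sin(x*z) - 2*z*sin(y*z) - 3*exp(x + z)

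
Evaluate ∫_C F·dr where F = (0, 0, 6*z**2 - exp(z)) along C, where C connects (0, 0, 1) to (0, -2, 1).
0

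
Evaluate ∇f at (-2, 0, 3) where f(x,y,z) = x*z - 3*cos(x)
(3 - 3*sin(2), 0, -2)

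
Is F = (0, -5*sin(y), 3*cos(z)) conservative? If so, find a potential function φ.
Yes, F is conservative. φ = 3*sin(z) + 5*cos(y)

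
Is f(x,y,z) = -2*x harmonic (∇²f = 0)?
Yes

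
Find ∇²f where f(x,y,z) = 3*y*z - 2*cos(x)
2*cos(x)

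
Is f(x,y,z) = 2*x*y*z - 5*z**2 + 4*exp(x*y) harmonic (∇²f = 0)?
No, ∇²f = 4*x**2*exp(x*y) + 4*y**2*exp(x*y) - 10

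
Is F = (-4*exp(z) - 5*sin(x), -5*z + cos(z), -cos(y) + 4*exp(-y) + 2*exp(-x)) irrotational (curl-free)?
No, ∇×F = (sin(y) + sin(z) + 5 - 4*exp(-y), -4*exp(z) + 2*exp(-x), 0)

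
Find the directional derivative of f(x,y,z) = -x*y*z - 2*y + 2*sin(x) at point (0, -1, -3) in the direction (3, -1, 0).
-sqrt(10)/10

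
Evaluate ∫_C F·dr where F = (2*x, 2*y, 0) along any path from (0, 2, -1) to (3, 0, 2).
5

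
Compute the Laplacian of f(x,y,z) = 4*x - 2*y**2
-4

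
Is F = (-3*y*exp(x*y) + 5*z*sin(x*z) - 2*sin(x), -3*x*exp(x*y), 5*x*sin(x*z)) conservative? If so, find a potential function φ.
Yes, F is conservative. φ = -3*exp(x*y) + 2*cos(x) - 5*cos(x*z)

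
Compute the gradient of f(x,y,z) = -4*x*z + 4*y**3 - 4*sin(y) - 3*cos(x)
(-4*z + 3*sin(x), 12*y**2 - 4*cos(y), -4*x)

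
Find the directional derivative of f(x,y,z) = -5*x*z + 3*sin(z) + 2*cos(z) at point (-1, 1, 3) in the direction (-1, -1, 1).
sqrt(3)*(3*cos(3) - 2*sin(3) + 20)/3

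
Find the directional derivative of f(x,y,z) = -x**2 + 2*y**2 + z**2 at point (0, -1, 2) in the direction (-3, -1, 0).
2*sqrt(10)/5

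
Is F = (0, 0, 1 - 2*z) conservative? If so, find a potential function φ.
Yes, F is conservative. φ = z*(1 - z)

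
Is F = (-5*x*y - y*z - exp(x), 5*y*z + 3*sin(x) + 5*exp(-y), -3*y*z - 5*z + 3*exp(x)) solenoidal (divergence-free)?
No, ∇·F = -8*y + 5*z - exp(x) - 5 - 5*exp(-y)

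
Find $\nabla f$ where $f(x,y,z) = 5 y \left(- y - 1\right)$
(0, -10*y - 5, 0)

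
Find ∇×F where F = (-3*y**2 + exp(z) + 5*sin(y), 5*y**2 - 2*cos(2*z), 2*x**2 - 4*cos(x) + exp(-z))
(-4*sin(2*z), -4*x + exp(z) - 4*sin(x), 6*y - 5*cos(y))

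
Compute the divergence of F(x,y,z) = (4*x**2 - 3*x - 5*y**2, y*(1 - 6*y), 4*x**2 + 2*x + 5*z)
8*x - 12*y + 3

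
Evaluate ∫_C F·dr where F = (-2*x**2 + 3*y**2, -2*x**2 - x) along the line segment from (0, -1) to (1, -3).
44/3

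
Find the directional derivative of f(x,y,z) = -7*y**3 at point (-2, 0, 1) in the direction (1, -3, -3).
0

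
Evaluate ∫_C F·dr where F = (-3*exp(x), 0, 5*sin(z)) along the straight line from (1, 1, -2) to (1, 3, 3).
5*cos(2) - 5*cos(3)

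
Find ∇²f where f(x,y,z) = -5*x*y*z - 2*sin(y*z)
2*(y**2 + z**2)*sin(y*z)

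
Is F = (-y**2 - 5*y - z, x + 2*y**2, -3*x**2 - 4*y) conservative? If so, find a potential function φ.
No, ∇×F = (-4, 6*x - 1, 2*y + 6) ≠ 0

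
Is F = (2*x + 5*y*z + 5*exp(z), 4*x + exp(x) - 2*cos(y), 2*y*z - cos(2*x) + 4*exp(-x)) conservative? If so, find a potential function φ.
No, ∇×F = (2*z, 5*y + 5*exp(z) - 2*sin(2*x) + 4*exp(-x), -5*z + exp(x) + 4) ≠ 0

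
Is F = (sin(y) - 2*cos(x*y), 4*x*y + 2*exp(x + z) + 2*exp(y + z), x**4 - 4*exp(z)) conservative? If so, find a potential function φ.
No, ∇×F = (-2*exp(x + z) - 2*exp(y + z), -4*x**3, -2*x*sin(x*y) + 4*y + 2*exp(x + z) - cos(y)) ≠ 0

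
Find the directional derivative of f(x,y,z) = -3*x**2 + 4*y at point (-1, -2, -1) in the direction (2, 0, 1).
12*sqrt(5)/5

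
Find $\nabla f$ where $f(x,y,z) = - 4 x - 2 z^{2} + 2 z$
(-4, 0, 2 - 4*z)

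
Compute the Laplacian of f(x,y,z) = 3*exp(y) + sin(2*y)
3*exp(y) - 4*sin(2*y)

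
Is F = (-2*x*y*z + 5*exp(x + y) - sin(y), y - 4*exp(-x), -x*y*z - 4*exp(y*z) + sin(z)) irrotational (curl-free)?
No, ∇×F = (z*(-x - 4*exp(y*z)), y*(-2*x + z), 2*x*z - 5*exp(x + y) + cos(y) + 4*exp(-x))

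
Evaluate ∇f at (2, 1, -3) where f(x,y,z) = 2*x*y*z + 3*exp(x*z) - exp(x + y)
(-exp(3) - 6 - 9*exp(-6), -exp(3) - 12, 6*exp(-6) + 4)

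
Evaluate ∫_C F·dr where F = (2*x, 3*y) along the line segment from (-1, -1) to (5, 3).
36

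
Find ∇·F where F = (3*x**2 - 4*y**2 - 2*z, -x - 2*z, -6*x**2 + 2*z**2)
6*x + 4*z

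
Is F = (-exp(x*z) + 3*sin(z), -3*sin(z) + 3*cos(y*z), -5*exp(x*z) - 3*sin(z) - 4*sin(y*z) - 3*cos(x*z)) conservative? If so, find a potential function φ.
No, ∇×F = (3*y*sin(y*z) - 4*z*cos(y*z) + 3*cos(z), -x*exp(x*z) + 5*z*exp(x*z) - 3*z*sin(x*z) + 3*cos(z), 0) ≠ 0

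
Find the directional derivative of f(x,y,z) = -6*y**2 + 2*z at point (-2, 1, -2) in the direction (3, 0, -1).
-sqrt(10)/5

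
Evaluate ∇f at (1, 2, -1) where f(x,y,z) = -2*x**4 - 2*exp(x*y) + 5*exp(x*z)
(-4*exp(2) - 8 - 5*exp(-1), -2*exp(2), 5*exp(-1))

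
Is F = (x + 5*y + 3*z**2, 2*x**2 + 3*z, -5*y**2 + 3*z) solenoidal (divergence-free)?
No, ∇·F = 4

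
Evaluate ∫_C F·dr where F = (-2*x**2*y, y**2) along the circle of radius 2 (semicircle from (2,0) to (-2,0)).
4*pi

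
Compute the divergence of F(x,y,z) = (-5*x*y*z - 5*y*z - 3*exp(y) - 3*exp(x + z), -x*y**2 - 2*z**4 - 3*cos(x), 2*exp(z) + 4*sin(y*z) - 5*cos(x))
-2*x*y - 5*y*z + 4*y*cos(y*z) + 2*exp(z) - 3*exp(x + z)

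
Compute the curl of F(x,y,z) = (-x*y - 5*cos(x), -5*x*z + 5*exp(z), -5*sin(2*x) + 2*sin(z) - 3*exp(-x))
(5*x - 5*exp(z), 10*cos(2*x) - 3*exp(-x), x - 5*z)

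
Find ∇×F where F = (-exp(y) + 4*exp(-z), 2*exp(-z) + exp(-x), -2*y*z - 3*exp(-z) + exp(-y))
(-2*z + 2*exp(-z) - exp(-y), -4*exp(-z), exp(y) - exp(-x))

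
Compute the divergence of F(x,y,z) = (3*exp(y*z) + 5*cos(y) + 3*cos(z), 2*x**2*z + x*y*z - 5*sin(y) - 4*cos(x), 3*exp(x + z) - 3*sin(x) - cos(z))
x*z + 3*exp(x + z) + sin(z) - 5*cos(y)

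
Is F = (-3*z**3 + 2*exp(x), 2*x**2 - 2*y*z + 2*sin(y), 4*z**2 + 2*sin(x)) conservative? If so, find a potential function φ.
No, ∇×F = (2*y, -9*z**2 - 2*cos(x), 4*x) ≠ 0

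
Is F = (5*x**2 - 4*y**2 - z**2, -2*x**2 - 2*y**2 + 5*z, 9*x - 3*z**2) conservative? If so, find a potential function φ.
No, ∇×F = (-5, -2*z - 9, -4*x + 8*y) ≠ 0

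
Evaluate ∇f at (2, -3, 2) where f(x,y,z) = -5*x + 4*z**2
(-5, 0, 16)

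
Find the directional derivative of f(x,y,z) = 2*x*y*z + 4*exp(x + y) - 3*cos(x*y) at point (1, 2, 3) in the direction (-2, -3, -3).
-sqrt(22)*(21*sin(2) + 54 + 20*exp(3))/22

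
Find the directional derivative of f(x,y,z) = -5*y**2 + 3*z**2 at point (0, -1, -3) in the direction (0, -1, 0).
-10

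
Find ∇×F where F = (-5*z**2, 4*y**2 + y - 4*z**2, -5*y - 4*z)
(8*z - 5, -10*z, 0)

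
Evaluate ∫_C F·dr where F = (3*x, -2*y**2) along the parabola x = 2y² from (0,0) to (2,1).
16/3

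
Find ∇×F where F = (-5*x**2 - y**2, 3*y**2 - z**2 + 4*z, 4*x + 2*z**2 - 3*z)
(2*z - 4, -4, 2*y)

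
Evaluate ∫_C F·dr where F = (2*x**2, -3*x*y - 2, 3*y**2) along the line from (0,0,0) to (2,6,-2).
-452/3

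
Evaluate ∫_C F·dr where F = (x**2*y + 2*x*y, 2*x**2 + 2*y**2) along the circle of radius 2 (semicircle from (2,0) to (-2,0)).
-2*pi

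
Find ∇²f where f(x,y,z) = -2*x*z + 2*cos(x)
-2*cos(x)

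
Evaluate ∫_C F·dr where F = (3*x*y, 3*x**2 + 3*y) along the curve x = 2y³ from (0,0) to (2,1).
117/14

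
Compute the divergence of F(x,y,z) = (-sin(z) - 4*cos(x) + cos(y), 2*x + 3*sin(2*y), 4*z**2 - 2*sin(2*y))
8*z + 4*sin(x) + 6*cos(2*y)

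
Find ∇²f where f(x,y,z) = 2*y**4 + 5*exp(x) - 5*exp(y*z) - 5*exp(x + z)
-5*y**2*exp(y*z) + 24*y**2 - 5*z**2*exp(y*z) + 5*exp(x) - 10*exp(x + z)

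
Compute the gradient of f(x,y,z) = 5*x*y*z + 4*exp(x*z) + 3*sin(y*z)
(z*(5*y + 4*exp(x*z)), z*(5*x + 3*cos(y*z)), 5*x*y + 4*x*exp(x*z) + 3*y*cos(y*z))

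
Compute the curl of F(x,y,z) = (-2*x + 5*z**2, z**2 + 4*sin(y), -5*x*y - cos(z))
(-5*x - 2*z, 5*y + 10*z, 0)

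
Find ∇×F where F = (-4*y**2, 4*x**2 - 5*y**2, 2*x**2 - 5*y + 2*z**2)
(-5, -4*x, 8*x + 8*y)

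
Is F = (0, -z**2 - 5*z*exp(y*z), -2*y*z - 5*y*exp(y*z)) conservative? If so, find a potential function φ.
Yes, F is conservative. φ = -y*z**2 - 5*exp(y*z)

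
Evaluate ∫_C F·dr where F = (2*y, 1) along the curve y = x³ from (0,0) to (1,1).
3/2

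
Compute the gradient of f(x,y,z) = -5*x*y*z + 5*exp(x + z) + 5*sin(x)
(-5*y*z + 5*exp(x + z) + 5*cos(x), -5*x*z, -5*x*y + 5*exp(x + z))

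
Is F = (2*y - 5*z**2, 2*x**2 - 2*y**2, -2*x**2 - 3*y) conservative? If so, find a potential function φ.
No, ∇×F = (-3, 4*x - 10*z, 4*x - 2) ≠ 0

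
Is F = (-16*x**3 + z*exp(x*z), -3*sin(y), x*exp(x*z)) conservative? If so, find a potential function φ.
Yes, F is conservative. φ = -4*x**4 + exp(x*z) + 3*cos(y)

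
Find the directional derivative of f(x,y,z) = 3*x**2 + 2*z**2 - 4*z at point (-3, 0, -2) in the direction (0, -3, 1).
-6*sqrt(10)/5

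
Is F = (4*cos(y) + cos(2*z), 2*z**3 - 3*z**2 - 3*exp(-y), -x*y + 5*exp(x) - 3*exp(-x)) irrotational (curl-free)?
No, ∇×F = (-x - 6*z**2 + 6*z, y - 5*exp(x) - 2*sin(2*z) - 3*exp(-x), 4*sin(y))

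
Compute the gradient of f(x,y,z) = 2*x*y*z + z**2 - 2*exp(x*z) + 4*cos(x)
(2*y*z - 2*z*exp(x*z) - 4*sin(x), 2*x*z, 2*x*y - 2*x*exp(x*z) + 2*z)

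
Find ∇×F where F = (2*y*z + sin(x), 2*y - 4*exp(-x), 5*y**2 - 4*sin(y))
(10*y - 4*cos(y), 2*y, -2*z + 4*exp(-x))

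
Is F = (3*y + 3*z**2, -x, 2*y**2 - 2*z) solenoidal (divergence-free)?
No, ∇·F = -2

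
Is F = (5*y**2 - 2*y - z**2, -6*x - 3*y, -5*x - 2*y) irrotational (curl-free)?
No, ∇×F = (-2, 5 - 2*z, -10*y - 4)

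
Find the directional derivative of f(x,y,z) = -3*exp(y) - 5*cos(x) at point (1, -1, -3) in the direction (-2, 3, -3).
-sqrt(22)*(9 + 10*E*sin(1))*exp(-1)/22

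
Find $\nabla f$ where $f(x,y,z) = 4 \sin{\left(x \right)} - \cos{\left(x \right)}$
(sin(x) + 4*cos(x), 0, 0)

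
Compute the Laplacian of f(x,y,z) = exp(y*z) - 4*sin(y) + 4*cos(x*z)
-4*x**2*cos(x*z) + y**2*exp(y*z) + z**2*exp(y*z) - 4*z**2*cos(x*z) + 4*sin(y)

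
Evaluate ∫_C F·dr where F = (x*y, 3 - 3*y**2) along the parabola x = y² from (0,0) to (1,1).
12/5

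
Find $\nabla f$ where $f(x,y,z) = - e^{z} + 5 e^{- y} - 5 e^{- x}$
(5*exp(-x), -5*exp(-y), -exp(z))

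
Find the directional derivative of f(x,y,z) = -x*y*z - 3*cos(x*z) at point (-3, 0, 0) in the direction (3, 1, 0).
0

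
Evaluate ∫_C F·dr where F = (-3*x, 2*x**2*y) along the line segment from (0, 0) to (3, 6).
297/2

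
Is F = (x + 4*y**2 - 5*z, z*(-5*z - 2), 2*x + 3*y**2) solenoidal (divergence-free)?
No, ∇·F = 1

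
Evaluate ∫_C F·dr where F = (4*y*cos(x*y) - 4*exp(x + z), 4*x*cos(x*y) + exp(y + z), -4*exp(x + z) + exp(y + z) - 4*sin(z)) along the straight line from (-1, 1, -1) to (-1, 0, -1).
-1 + exp(-1) + 4*sin(1)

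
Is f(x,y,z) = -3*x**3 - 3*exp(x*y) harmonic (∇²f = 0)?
No, ∇²f = -3*x**2*exp(x*y) - 18*x - 3*y**2*exp(x*y)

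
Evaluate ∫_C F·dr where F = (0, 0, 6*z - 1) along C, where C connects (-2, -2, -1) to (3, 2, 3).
20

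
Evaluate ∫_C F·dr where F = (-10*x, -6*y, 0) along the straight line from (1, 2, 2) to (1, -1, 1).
9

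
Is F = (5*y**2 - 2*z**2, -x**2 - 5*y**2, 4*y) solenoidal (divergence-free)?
No, ∇·F = -10*y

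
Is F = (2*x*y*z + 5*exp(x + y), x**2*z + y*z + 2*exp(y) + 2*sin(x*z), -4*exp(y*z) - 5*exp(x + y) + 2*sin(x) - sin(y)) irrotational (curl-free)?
No, ∇×F = (-x**2 - 2*x*cos(x*z) - y - 4*z*exp(y*z) - 5*exp(x + y) - cos(y), 2*x*y + 5*exp(x + y) - 2*cos(x), 2*z*cos(x*z) - 5*exp(x + y))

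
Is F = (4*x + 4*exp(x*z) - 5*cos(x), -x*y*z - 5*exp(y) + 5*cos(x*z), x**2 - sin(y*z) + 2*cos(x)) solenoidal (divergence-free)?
No, ∇·F = -x*z - y*cos(y*z) + 4*z*exp(x*z) - 5*exp(y) + 5*sin(x) + 4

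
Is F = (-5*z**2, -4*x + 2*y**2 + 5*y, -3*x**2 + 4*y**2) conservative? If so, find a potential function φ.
No, ∇×F = (8*y, 6*x - 10*z, -4) ≠ 0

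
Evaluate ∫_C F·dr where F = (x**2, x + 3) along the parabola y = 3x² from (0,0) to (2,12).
164/3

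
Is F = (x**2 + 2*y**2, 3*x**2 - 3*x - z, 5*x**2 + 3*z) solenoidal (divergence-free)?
No, ∇·F = 2*x + 3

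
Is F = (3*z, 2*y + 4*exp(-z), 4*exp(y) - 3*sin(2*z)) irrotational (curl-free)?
No, ∇×F = (4*exp(y) + 4*exp(-z), 3, 0)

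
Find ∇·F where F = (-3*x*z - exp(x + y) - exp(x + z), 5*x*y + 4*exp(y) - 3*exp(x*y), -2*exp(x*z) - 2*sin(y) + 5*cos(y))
-3*x*exp(x*y) - 2*x*exp(x*z) + 5*x - 3*z + 4*exp(y) - exp(x + y) - exp(x + z)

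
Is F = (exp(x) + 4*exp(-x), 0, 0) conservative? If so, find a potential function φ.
Yes, F is conservative. φ = exp(x) - 4*exp(-x)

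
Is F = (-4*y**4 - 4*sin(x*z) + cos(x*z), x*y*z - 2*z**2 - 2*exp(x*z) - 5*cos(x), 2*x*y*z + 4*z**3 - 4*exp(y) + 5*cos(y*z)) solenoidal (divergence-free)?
No, ∇·F = 2*x*y + x*z - 5*y*sin(y*z) + 12*z**2 - z*sin(x*z) - 4*z*cos(x*z)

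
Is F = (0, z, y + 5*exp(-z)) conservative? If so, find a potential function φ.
Yes, F is conservative. φ = y*z - 5*exp(-z)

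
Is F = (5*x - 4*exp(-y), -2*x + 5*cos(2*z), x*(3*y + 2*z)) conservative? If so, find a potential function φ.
No, ∇×F = (3*x + 10*sin(2*z), -3*y - 2*z, -2 - 4*exp(-y)) ≠ 0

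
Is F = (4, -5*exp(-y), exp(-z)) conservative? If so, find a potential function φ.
Yes, F is conservative. φ = 4*x - exp(-z) + 5*exp(-y)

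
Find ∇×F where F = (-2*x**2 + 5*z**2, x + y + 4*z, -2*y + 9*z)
(-6, 10*z, 1)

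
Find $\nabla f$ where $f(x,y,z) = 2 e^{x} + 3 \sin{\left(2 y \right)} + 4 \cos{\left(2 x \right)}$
(2*exp(x) - 8*sin(2*x), 6*cos(2*y), 0)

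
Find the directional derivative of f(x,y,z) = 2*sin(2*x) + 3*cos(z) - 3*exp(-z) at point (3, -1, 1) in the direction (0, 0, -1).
-3*exp(-1) + 3*sin(1)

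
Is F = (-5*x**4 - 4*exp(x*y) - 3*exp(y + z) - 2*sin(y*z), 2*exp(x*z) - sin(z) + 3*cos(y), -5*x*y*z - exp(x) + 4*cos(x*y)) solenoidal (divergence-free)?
No, ∇·F = -20*x**3 - 5*x*y - 4*y*exp(x*y) - 3*sin(y)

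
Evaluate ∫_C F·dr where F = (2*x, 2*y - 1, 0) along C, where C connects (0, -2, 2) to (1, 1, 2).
-5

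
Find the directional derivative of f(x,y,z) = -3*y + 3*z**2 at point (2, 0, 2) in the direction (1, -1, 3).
39*sqrt(11)/11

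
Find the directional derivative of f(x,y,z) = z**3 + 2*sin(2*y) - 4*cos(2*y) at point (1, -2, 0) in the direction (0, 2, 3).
8*sqrt(13)*(cos(4) - 2*sin(4))/13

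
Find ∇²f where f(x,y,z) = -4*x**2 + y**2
-6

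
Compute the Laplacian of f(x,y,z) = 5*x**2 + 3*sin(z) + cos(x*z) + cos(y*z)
-x**2*cos(x*z) - y**2*cos(y*z) - z**2*cos(x*z) - z**2*cos(y*z) - 3*sin(z) + 10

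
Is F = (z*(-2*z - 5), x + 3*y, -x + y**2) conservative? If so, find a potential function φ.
No, ∇×F = (2*y, -4*z - 4, 1) ≠ 0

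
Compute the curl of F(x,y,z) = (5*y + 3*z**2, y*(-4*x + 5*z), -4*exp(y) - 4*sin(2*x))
(-5*y - 4*exp(y), 6*z + 8*cos(2*x), -4*y - 5)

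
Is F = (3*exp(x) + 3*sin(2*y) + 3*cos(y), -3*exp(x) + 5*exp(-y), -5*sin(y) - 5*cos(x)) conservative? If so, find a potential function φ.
No, ∇×F = (-5*cos(y), -5*sin(x), -3*exp(x) + 3*sin(y) - 6*cos(2*y)) ≠ 0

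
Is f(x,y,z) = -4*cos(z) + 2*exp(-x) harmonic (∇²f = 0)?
No, ∇²f = 4*cos(z) + 2*exp(-x)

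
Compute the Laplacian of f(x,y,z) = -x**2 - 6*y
-2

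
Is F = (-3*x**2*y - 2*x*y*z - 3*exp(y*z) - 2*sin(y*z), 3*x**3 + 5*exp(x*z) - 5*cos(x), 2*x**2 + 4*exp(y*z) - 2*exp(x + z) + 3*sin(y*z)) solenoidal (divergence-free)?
No, ∇·F = -6*x*y - 2*y*z + 4*y*exp(y*z) + 3*y*cos(y*z) - 2*exp(x + z)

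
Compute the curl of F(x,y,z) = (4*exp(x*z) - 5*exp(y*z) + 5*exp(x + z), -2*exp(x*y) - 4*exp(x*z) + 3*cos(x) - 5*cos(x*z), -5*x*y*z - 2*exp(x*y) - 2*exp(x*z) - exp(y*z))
(-5*x*z - 2*x*exp(x*y) + 4*x*exp(x*z) - 5*x*sin(x*z) - z*exp(y*z), 4*x*exp(x*z) + 5*y*z + 2*y*exp(x*y) - 5*y*exp(y*z) + 2*z*exp(x*z) + 5*exp(x + z), -2*y*exp(x*y) - 4*z*exp(x*z) + 5*z*exp(y*z) + 5*z*sin(x*z) - 3*sin(x))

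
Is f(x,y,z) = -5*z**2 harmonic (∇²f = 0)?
No, ∇²f = -10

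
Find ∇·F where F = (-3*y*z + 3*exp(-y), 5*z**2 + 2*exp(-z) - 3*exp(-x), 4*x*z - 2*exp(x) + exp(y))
4*x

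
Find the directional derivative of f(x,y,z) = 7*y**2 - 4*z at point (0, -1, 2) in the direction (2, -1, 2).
2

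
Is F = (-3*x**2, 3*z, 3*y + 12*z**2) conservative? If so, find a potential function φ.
Yes, F is conservative. φ = -x**3 + 3*y*z + 4*z**3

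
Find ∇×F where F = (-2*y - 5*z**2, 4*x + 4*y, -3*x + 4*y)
(4, 3 - 10*z, 6)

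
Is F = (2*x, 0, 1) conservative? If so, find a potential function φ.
Yes, F is conservative. φ = x**2 + z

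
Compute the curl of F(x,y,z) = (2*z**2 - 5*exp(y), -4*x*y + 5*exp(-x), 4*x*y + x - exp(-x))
(4*x, -4*y + 4*z - 1 - exp(-x), -4*y + 5*exp(y) - 5*exp(-x))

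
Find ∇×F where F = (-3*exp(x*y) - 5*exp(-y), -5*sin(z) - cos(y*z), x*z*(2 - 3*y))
(-3*x*z - y*sin(y*z) + 5*cos(z), z*(3*y - 2), 3*x*exp(x*y) - 5*exp(-y))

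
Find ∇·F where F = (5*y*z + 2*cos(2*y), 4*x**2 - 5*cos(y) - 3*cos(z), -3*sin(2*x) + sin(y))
5*sin(y)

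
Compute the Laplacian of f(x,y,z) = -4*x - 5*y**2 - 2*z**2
-14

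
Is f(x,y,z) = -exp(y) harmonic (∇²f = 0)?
No, ∇²f = -exp(y)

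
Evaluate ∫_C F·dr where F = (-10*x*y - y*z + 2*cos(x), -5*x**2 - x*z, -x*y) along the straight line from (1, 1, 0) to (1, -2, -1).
13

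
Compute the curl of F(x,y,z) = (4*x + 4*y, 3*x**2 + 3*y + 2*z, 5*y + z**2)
(3, 0, 6*x - 4)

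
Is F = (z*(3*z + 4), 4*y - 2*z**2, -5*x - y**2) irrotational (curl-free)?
No, ∇×F = (-2*y + 4*z, 6*z + 9, 0)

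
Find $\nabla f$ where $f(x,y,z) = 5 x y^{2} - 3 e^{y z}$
(5*y**2, 10*x*y - 3*z*exp(y*z), -3*y*exp(y*z))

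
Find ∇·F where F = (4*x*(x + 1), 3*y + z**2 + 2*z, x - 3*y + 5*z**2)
8*x + 10*z + 7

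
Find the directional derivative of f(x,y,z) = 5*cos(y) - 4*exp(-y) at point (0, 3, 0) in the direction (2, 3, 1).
3*sqrt(14)*(-5*exp(3)*sin(3) + 4)*exp(-3)/14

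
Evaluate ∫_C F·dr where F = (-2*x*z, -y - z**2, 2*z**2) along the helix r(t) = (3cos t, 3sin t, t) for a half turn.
pi*(9 + 4*pi**2)/6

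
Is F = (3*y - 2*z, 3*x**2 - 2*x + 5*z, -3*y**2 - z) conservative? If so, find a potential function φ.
No, ∇×F = (-6*y - 5, -2, 6*x - 5) ≠ 0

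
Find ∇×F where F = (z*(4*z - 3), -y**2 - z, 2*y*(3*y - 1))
(12*y - 1, 8*z - 3, 0)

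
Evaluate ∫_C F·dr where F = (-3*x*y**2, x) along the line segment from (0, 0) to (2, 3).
-24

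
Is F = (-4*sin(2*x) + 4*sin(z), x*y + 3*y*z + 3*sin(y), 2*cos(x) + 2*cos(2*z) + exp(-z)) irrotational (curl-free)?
No, ∇×F = (-3*y, 2*sin(x) + 4*cos(z), y)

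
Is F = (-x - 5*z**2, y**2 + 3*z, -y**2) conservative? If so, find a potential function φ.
No, ∇×F = (-2*y - 3, -10*z, 0) ≠ 0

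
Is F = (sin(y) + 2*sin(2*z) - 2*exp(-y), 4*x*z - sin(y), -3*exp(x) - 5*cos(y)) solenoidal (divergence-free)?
No, ∇·F = -cos(y)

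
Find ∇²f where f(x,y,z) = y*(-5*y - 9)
-10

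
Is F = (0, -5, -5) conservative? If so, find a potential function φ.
Yes, F is conservative. φ = -5*y - 5*z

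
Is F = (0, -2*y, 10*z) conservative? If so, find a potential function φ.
Yes, F is conservative. φ = -y**2 + 5*z**2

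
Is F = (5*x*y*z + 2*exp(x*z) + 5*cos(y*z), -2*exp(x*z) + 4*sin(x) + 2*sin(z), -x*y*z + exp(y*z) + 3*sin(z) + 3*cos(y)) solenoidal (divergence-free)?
No, ∇·F = -x*y + 5*y*z + y*exp(y*z) + 2*z*exp(x*z) + 3*cos(z)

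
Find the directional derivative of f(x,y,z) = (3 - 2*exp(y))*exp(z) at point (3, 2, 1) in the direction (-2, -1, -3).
sqrt(14)*E*(-9 + 8*exp(2))/14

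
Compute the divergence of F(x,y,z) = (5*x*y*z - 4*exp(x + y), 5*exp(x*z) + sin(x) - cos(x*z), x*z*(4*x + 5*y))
x*(4*x + 5*y) + 5*y*z - 4*exp(x + y)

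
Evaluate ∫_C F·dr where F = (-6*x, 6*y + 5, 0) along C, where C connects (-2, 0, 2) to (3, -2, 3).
-13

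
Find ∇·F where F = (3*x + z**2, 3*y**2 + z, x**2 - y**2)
6*y + 3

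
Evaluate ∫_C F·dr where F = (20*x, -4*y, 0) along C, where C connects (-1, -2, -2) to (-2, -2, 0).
30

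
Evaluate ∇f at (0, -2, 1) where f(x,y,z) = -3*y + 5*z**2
(0, -3, 10)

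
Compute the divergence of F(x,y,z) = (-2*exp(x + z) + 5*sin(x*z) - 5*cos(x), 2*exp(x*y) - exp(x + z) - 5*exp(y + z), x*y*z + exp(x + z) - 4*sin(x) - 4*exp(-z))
((x*y + 2*x*exp(x*y) + 5*z*cos(x*z) - exp(x + z) - 5*exp(y + z) + 5*sin(x))*exp(z) + 4)*exp(-z)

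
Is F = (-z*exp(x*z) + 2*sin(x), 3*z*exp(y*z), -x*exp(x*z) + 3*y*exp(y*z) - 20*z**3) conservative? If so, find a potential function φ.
Yes, F is conservative. φ = -5*z**4 - exp(x*z) + 3*exp(y*z) - 2*cos(x)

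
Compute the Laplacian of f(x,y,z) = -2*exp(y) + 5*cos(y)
-2*exp(y) - 5*cos(y)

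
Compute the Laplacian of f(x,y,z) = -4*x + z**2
2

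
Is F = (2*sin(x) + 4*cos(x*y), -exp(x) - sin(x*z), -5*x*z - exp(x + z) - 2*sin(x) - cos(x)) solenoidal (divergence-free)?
No, ∇·F = -5*x - 4*y*sin(x*y) - exp(x + z) + 2*cos(x)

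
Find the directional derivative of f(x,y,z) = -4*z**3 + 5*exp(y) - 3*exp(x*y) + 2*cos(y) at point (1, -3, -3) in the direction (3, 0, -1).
27*sqrt(10)*(1 + 4*exp(3))*exp(-3)/10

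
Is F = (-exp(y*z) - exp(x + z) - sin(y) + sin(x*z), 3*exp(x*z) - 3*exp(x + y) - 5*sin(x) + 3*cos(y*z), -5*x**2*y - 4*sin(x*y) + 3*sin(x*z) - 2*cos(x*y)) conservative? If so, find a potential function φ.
No, ∇×F = (-5*x**2 - 3*x*exp(x*z) + 2*x*sin(x*y) - 4*x*cos(x*y) + 3*y*sin(y*z), 10*x*y + x*cos(x*z) - y*exp(y*z) - 2*y*sin(x*y) + 4*y*cos(x*y) - 3*z*cos(x*z) - exp(x + z), 3*z*exp(x*z) + z*exp(y*z) - 3*exp(x + y) - 5*cos(x) + cos(y)) ≠ 0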